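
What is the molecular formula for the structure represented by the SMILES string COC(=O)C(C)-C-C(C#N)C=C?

Heavy atoms from the SMILES: 9 C, 1 N, 2 O.
Implicit hydrogens by atom environment:
  3 × C: 1 H each → 3
  2 × C: 3 H each → 6
  2 × C: 2 H each → 4
  2 × C: no H
  2 × O: no H
  1 × N: no H
  Total hydrogens = 13.
Molecular formula: C9H13NO2

C9H13NO2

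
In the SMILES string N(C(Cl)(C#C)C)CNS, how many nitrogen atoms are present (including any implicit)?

The symbol for nitrogen appears 2 times in the SMILES.

2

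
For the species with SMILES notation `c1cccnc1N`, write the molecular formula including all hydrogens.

Heavy atoms from the SMILES: 5 C, 2 N.
Implicit hydrogens by atom environment:
  4 × C (aromatic): 1 H each → 4
  1 × C (aromatic): no H
  1 × N: 2 H
  1 × N (aromatic): no H
  Total hydrogens = 6.
Molecular formula: C5H6N2

C5H6N2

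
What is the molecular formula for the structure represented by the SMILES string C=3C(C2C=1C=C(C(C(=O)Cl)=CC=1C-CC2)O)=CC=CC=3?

Heavy atoms from the SMILES: 17 C, 1 Cl, 2 O.
Implicit hydrogens by atom environment:
  7 × C (aromatic): 1 H each → 7
  5 × C (aromatic): no H
  3 × C: 2 H each → 6
  1 × C: 1 H
  1 × C: no H
  1 × Cl: no H
  1 × O: 1 H
  1 × O: no H
  Total hydrogens = 15.
Molecular formula: C17H15ClO2

C17H15ClO2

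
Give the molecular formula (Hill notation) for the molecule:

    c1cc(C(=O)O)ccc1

C7H6O2

Heavy atoms from the SMILES: 7 C, 2 O.
Implicit hydrogens by atom environment:
  5 × C (aromatic): 1 H each → 5
  1 × C (aromatic): no H
  1 × C: no H
  1 × O: 1 H
  1 × O: no H
  Total hydrogens = 6.
Molecular formula: C7H6O2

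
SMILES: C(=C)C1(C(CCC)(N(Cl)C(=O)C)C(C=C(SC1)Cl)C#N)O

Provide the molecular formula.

Heavy atoms from the SMILES: 14 C, 2 Cl, 2 N, 2 O, 1 S.
Implicit hydrogens by atom environment:
  5 × C: no H
  4 × C: 2 H each → 8
  3 × C: 1 H each → 3
  2 × C: 3 H each → 6
  2 × Cl: no H
  2 × N: no H
  1 × O: 1 H
  1 × O: no H
  1 × S: no H
  Total hydrogens = 18.
Molecular formula: C14H18Cl2N2O2S

C14H18Cl2N2O2S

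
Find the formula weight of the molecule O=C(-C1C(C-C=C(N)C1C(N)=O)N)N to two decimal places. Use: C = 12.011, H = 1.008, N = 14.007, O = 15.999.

Molecular formula: C8H14N4O2.
M = 8×12.011 + 14×1.008 + 4×14.007 + 2×15.999 = 198.23 g/mol.

198.23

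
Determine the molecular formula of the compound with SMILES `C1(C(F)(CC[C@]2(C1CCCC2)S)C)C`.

Heavy atoms from the SMILES: 12 C, 1 F, 1 S.
Implicit hydrogens by atom environment:
  6 × C: 2 H each → 12
  2 × C: 3 H each → 6
  2 × C: 1 H each → 2
  2 × C: no H
  1 × F: no H
  1 × S: 1 H
  Total hydrogens = 21.
Molecular formula: C12H21FS

C12H21FS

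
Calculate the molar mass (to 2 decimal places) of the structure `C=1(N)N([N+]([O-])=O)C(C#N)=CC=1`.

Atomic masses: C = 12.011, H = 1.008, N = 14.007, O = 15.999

152.11

Molecular formula: C5H4N4O2.
M = 5×12.011 + 4×1.008 + 4×14.007 + 2×15.999 = 152.11 g/mol.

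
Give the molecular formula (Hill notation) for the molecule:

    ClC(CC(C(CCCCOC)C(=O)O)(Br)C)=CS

Heavy atoms from the SMILES: 1 Br, 12 C, 1 Cl, 3 O, 1 S.
Implicit hydrogens by atom environment:
  5 × C: 2 H each → 10
  3 × C: no H
  2 × C: 3 H each → 6
  2 × C: 1 H each → 2
  2 × O: no H
  1 × Br: no H
  1 × Cl: no H
  1 × O: 1 H
  1 × S: 1 H
  Total hydrogens = 20.
Molecular formula: C12H20BrClO3S

C12H20BrClO3S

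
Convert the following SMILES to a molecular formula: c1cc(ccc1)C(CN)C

C9H13N

Heavy atoms from the SMILES: 9 C, 1 N.
Implicit hydrogens by atom environment:
  5 × C (aromatic): 1 H each → 5
  1 × C: 3 H
  1 × C: 2 H
  1 × C: 1 H
  1 × C (aromatic): no H
  1 × N: 2 H
  Total hydrogens = 13.
Molecular formula: C9H13N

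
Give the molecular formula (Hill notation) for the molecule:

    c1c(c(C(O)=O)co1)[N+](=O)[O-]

Heavy atoms from the SMILES: 5 C, 1 N, 5 O.
Implicit hydrogens by atom environment:
  2 × C (aromatic): 1 H each → 2
  2 × C (aromatic): no H
  2 × O: no H
  1 × C: no H
  1 × N (charge +1): no H
  1 × O: 1 H
  1 × O (aromatic): no H
  1 × O (charge -1): no H
  Total hydrogens = 3.
Molecular formula: C5H3NO5

C5H3NO5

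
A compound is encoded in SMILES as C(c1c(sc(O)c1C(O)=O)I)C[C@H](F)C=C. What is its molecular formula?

Heavy atoms from the SMILES: 10 C, 1 F, 1 I, 3 O, 1 S.
Implicit hydrogens by atom environment:
  4 × C (aromatic): no H
  3 × C: 2 H each → 6
  2 × C: 1 H each → 2
  2 × O: 1 H each → 2
  1 × C: no H
  1 × F: no H
  1 × I: no H
  1 × O: no H
  1 × S (aromatic): no H
  Total hydrogens = 10.
Molecular formula: C10H10FIO3S

C10H10FIO3S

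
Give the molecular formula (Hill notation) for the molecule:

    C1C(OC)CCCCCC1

C9H18O

Heavy atoms from the SMILES: 9 C, 1 O.
Implicit hydrogens by atom environment:
  7 × C: 2 H each → 14
  1 × C: 3 H
  1 × C: 1 H
  1 × O: no H
  Total hydrogens = 18.
Molecular formula: C9H18O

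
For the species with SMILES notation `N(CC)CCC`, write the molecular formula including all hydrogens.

Heavy atoms from the SMILES: 5 C, 1 N.
Implicit hydrogens by atom environment:
  3 × C: 2 H each → 6
  2 × C: 3 H each → 6
  1 × N: 1 H
  Total hydrogens = 13.
Molecular formula: C5H13N

C5H13N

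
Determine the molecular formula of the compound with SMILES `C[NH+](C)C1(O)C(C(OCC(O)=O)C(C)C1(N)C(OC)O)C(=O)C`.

Heavy atoms from the SMILES: 14 C, 2 N, 7 O.
Implicit hydrogens by atom environment:
  5 × C: 3 H each → 15
  4 × C: 1 H each → 4
  4 × C: no H
  4 × O: no H
  3 × O: 1 H each → 3
  1 × C: 2 H
  1 × N: 2 H
  1 × N (charge +1): 1 H
  Total hydrogens = 27.
Net charge +1.
Molecular formula: C14H27N2O7+

C14H27N2O7+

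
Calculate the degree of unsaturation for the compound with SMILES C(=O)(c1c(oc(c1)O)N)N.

4

Molecular formula from the SMILES: C5H6N2O3.
DoU = (2C + 2 + N − H − X)/2 = (2·5 + 2 + 2 − 6 − 0)/2 = 8/2 = 4.
(Structurally: 1 ring(s) + 3 π bond(s) = 4.)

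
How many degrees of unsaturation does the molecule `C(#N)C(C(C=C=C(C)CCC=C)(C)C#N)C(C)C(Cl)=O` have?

8

Molecular formula from the SMILES: C16H19ClN2O.
DoU = (2C + 2 + N − H − X)/2 = (2·16 + 2 + 2 − 19 − 1)/2 = 16/2 = 8.
(Structurally: 0 ring(s) + 8 π bond(s) = 8.)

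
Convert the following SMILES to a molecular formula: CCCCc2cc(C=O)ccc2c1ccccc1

Heavy atoms from the SMILES: 17 C, 1 O.
Implicit hydrogens by atom environment:
  8 × C (aromatic): 1 H each → 8
  4 × C (aromatic): no H
  3 × C: 2 H each → 6
  1 × C: 3 H
  1 × C: 1 H
  1 × O: no H
  Total hydrogens = 18.
Molecular formula: C17H18O

C17H18O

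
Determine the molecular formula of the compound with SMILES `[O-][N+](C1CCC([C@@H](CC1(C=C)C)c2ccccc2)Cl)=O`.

Heavy atoms from the SMILES: 16 C, 1 Cl, 1 N, 2 O.
Implicit hydrogens by atom environment:
  5 × C (aromatic): 1 H each → 5
  4 × C: 2 H each → 8
  4 × C: 1 H each → 4
  1 × C: 3 H
  1 × C: no H
  1 × C (aromatic): no H
  1 × Cl: no H
  1 × N (charge +1): no H
  1 × O: no H
  1 × O (charge -1): no H
  Total hydrogens = 20.
Molecular formula: C16H20ClNO2

C16H20ClNO2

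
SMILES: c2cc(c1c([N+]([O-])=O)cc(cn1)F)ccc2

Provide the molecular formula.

C11H7FN2O2

Heavy atoms from the SMILES: 11 C, 1 F, 2 N, 2 O.
Implicit hydrogens by atom environment:
  7 × C (aromatic): 1 H each → 7
  4 × C (aromatic): no H
  1 × F: no H
  1 × N (aromatic): no H
  1 × N (charge +1): no H
  1 × O: no H
  1 × O (charge -1): no H
  Total hydrogens = 7.
Molecular formula: C11H7FN2O2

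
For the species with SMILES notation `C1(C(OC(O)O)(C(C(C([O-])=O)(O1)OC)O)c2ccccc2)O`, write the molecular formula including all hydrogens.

C13H15O9-

Heavy atoms from the SMILES: 13 C, 9 O.
Implicit hydrogens by atom environment:
  5 × C (aromatic): 1 H each → 5
  4 × O: 1 H each → 4
  4 × O: no H
  3 × C: 1 H each → 3
  3 × C: no H
  1 × C: 3 H
  1 × C (aromatic): no H
  1 × O (charge -1): no H
  Total hydrogens = 15.
Net charge -1.
Molecular formula: C13H15O9-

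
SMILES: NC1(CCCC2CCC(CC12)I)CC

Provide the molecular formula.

C12H22IN

Heavy atoms from the SMILES: 12 C, 1 I, 1 N.
Implicit hydrogens by atom environment:
  7 × C: 2 H each → 14
  3 × C: 1 H each → 3
  1 × C: 3 H
  1 × C: no H
  1 × I: no H
  1 × N: 2 H
  Total hydrogens = 22.
Molecular formula: C12H22IN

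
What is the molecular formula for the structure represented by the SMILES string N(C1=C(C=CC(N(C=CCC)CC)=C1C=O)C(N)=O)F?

Heavy atoms from the SMILES: 14 C, 1 F, 3 N, 2 O.
Implicit hydrogens by atom environment:
  4 × C (aromatic): no H
  3 × C: 1 H each → 3
  2 × C: 3 H each → 6
  2 × C: 2 H each → 4
  2 × C (aromatic): 1 H each → 2
  2 × O: no H
  1 × C: no H
  1 × F: no H
  1 × N: 2 H
  1 × N: 1 H
  1 × N: no H
  Total hydrogens = 18.
Molecular formula: C14H18FN3O2

C14H18FN3O2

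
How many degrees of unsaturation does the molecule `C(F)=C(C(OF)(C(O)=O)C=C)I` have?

3

Molecular formula from the SMILES: C6H5F2IO3.
DoU = (2C + 2 + N − H − X)/2 = (2·6 + 2 + 0 − 5 − 3)/2 = 6/2 = 3.
(Structurally: 0 ring(s) + 3 π bond(s) = 3.)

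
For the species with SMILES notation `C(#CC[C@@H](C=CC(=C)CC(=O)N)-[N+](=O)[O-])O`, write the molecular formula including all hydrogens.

C10H12N2O4

Heavy atoms from the SMILES: 10 C, 2 N, 4 O.
Implicit hydrogens by atom environment:
  4 × C: no H
  3 × C: 2 H each → 6
  3 × C: 1 H each → 3
  2 × O: no H
  1 × N: 2 H
  1 × N (charge +1): no H
  1 × O: 1 H
  1 × O (charge -1): no H
  Total hydrogens = 12.
Molecular formula: C10H12N2O4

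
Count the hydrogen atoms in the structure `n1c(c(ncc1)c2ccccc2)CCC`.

14

Hydrogens are implicit in SMILES; fill each atom to its normal valence:
  7 × C (aromatic): 1 H each → 7
  3 × C (aromatic): no H
  2 × C: 2 H each → 4
  2 × N (aromatic): no H
  1 × C: 3 H
  Total hydrogens = 14.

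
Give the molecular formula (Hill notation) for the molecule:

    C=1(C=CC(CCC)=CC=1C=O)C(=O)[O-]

C11H11O3-

Heavy atoms from the SMILES: 11 C, 3 O.
Implicit hydrogens by atom environment:
  3 × C (aromatic): 1 H each → 3
  3 × C (aromatic): no H
  2 × C: 2 H each → 4
  2 × O: no H
  1 × C: 3 H
  1 × C: 1 H
  1 × C: no H
  1 × O (charge -1): no H
  Total hydrogens = 11.
Net charge -1.
Molecular formula: C11H11O3-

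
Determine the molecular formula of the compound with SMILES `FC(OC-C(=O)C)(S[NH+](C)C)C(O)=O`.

Heavy atoms from the SMILES: 7 C, 1 F, 1 N, 4 O, 1 S.
Implicit hydrogens by atom environment:
  3 × C: 3 H each → 9
  3 × C: no H
  3 × O: no H
  1 × C: 2 H
  1 × F: no H
  1 × N (charge +1): 1 H
  1 × O: 1 H
  1 × S: no H
  Total hydrogens = 13.
Net charge +1.
Molecular formula: C7H13FNO4S+

C7H13FNO4S+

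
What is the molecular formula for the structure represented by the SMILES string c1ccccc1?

Heavy atoms from the SMILES: 6 C.
Implicit hydrogens by atom environment:
  6 × C (aromatic): 1 H each → 6
  Total hydrogens = 6.
Molecular formula: C6H6

C6H6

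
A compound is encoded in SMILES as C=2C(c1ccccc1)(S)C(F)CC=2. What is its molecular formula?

C11H11FS

Heavy atoms from the SMILES: 11 C, 1 F, 1 S.
Implicit hydrogens by atom environment:
  5 × C (aromatic): 1 H each → 5
  3 × C: 1 H each → 3
  1 × C: 2 H
  1 × C: no H
  1 × C (aromatic): no H
  1 × F: no H
  1 × S: 1 H
  Total hydrogens = 11.
Molecular formula: C11H11FS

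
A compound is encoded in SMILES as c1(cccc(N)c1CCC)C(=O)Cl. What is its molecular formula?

C10H12ClNO

Heavy atoms from the SMILES: 10 C, 1 Cl, 1 N, 1 O.
Implicit hydrogens by atom environment:
  3 × C (aromatic): 1 H each → 3
  3 × C (aromatic): no H
  2 × C: 2 H each → 4
  1 × C: 3 H
  1 × C: no H
  1 × Cl: no H
  1 × N: 2 H
  1 × O: no H
  Total hydrogens = 12.
Molecular formula: C10H12ClNO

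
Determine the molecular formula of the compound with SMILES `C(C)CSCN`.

C4H11NS

Heavy atoms from the SMILES: 4 C, 1 N, 1 S.
Implicit hydrogens by atom environment:
  3 × C: 2 H each → 6
  1 × C: 3 H
  1 × N: 2 H
  1 × S: no H
  Total hydrogens = 11.
Molecular formula: C4H11NS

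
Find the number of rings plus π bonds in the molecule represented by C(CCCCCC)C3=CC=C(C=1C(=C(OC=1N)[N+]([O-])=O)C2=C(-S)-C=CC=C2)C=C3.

12

Molecular formula from the SMILES: C23H26N2O3S.
DoU = (2C + 2 + N − H − X)/2 = (2·23 + 2 + 2 − 26 − 0)/2 = 24/2 = 12.
(Structurally: 3 ring(s) + 9 π bond(s) = 12.)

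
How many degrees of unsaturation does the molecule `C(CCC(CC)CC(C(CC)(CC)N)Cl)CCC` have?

Molecular formula from the SMILES: C16H34ClN.
DoU = (2C + 2 + N − H − X)/2 = (2·16 + 2 + 1 − 34 − 1)/2 = 0/2 = 0.
(Structurally: 0 ring(s) + 0 π bond(s) = 0.)

0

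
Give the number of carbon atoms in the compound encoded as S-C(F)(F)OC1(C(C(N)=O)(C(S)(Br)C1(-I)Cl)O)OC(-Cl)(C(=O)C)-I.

The symbol for carbon appears 9 times in the SMILES. (Cl is a single chlorine, not C + l.)

9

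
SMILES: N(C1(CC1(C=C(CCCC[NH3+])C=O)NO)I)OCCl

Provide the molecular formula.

Heavy atoms from the SMILES: 11 C, 1 Cl, 1 I, 3 N, 3 O.
Implicit hydrogens by atom environment:
  6 × C: 2 H each → 12
  3 × C: no H
  2 × C: 1 H each → 2
  2 × N: 1 H each → 2
  2 × O: no H
  1 × Cl: no H
  1 × I: no H
  1 × N (charge +1): 3 H
  1 × O: 1 H
  Total hydrogens = 20.
Net charge +1.
Molecular formula: C11H20ClIN3O3+

C11H20ClIN3O3+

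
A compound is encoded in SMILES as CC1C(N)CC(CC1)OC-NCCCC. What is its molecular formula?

C12H26N2O

Heavy atoms from the SMILES: 12 C, 2 N, 1 O.
Implicit hydrogens by atom environment:
  7 × C: 2 H each → 14
  3 × C: 1 H each → 3
  2 × C: 3 H each → 6
  1 × N: 2 H
  1 × N: 1 H
  1 × O: no H
  Total hydrogens = 26.
Molecular formula: C12H26N2O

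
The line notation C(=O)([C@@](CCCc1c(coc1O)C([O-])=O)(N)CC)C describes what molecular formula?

Heavy atoms from the SMILES: 13 C, 1 N, 5 O.
Implicit hydrogens by atom environment:
  4 × C: 2 H each → 8
  3 × C (aromatic): no H
  3 × C: no H
  2 × C: 3 H each → 6
  2 × O: no H
  1 × C (aromatic): 1 H
  1 × N: 2 H
  1 × O: 1 H
  1 × O (aromatic): no H
  1 × O (charge -1): no H
  Total hydrogens = 18.
Net charge -1.
Molecular formula: C13H18NO5-

C13H18NO5-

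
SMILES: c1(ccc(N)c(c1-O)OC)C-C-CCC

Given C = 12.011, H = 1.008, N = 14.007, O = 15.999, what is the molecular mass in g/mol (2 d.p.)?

209.29

Molecular formula: C12H19NO2.
M = 12×12.011 + 19×1.008 + 1×14.007 + 2×15.999 = 209.29 g/mol.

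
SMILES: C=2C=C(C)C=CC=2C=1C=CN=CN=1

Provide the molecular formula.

C11H10N2

Heavy atoms from the SMILES: 11 C, 2 N.
Implicit hydrogens by atom environment:
  7 × C (aromatic): 1 H each → 7
  3 × C (aromatic): no H
  2 × N (aromatic): no H
  1 × C: 3 H
  Total hydrogens = 10.
Molecular formula: C11H10N2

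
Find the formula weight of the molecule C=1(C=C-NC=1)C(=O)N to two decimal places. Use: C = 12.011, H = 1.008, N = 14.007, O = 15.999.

110.12

Molecular formula: C5H6N2O.
M = 5×12.011 + 6×1.008 + 2×14.007 + 1×15.999 = 110.12 g/mol.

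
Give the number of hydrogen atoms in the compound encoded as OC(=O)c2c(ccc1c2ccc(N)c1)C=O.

9

Hydrogens are implicit in SMILES; fill each atom to its normal valence:
  5 × C (aromatic): 1 H each → 5
  5 × C (aromatic): no H
  2 × O: no H
  1 × C: 1 H
  1 × C: no H
  1 × N: 2 H
  1 × O: 1 H
  Total hydrogens = 9.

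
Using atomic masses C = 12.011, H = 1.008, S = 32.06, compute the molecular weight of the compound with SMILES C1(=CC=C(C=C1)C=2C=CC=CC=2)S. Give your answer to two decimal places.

186.27

Molecular formula: C12H10S.
M = 12×12.011 + 10×1.008 + 1×32.06 = 186.27 g/mol.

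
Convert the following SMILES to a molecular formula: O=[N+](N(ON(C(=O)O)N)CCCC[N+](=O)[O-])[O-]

Heavy atoms from the SMILES: 5 C, 5 N, 7 O.
Implicit hydrogens by atom environment:
  4 × C: 2 H each → 8
  4 × O: no H
  2 × N: no H
  2 × N (charge +1): no H
  2 × O (charge -1): no H
  1 × C: no H
  1 × N: 2 H
  1 × O: 1 H
  Total hydrogens = 11.
Molecular formula: C5H11N5O7

C5H11N5O7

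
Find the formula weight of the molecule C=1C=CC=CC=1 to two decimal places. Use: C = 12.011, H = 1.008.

78.11

Molecular formula: C6H6.
M = 6×12.011 + 6×1.008 = 78.11 g/mol.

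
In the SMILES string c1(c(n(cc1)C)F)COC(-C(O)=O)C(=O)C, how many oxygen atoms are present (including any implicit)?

The symbol for oxygen appears 4 times in the SMILES.

4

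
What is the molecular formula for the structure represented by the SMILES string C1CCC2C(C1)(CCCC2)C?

Heavy atoms from the SMILES: 11 C.
Implicit hydrogens by atom environment:
  8 × C: 2 H each → 16
  1 × C: 3 H
  1 × C: 1 H
  1 × C: no H
  Total hydrogens = 20.
Molecular formula: C11H20

C11H20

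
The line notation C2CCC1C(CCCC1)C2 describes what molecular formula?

Heavy atoms from the SMILES: 10 C.
Implicit hydrogens by atom environment:
  8 × C: 2 H each → 16
  2 × C: 1 H each → 2
  Total hydrogens = 18.
Molecular formula: C10H18

C10H18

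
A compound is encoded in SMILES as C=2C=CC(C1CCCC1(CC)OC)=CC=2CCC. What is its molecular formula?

C17H26O

Heavy atoms from the SMILES: 17 C, 1 O.
Implicit hydrogens by atom environment:
  6 × C: 2 H each → 12
  4 × C (aromatic): 1 H each → 4
  3 × C: 3 H each → 9
  2 × C (aromatic): no H
  1 × C: 1 H
  1 × C: no H
  1 × O: no H
  Total hydrogens = 26.
Molecular formula: C17H26O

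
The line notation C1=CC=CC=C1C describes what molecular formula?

C7H8

Heavy atoms from the SMILES: 7 C.
Implicit hydrogens by atom environment:
  5 × C (aromatic): 1 H each → 5
  1 × C: 3 H
  1 × C (aromatic): no H
  Total hydrogens = 8.
Molecular formula: C7H8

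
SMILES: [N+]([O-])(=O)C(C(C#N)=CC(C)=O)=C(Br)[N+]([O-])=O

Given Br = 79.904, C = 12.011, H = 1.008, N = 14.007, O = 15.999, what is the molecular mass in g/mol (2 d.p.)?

Molecular formula: C7H4BrN3O5.
M = 1×79.904 + 7×12.011 + 4×1.008 + 3×14.007 + 5×15.999 = 290.03 g/mol.

290.03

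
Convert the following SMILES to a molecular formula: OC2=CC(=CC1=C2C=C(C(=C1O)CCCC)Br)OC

Heavy atoms from the SMILES: 1 Br, 15 C, 3 O.
Implicit hydrogens by atom environment:
  7 × C (aromatic): no H
  3 × C: 2 H each → 6
  3 × C (aromatic): 1 H each → 3
  2 × C: 3 H each → 6
  2 × O: 1 H each → 2
  1 × Br: no H
  1 × O: no H
  Total hydrogens = 17.
Molecular formula: C15H17BrO3

C15H17BrO3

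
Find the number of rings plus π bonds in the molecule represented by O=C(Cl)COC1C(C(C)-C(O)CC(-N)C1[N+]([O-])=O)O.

Molecular formula from the SMILES: C10H17ClN2O6.
DoU = (2C + 2 + N − H − X)/2 = (2·10 + 2 + 2 − 17 − 1)/2 = 6/2 = 3.
(Structurally: 1 ring(s) + 2 π bond(s) = 3.)

3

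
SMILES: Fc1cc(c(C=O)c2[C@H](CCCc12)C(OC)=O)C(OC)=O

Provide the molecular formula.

Heavy atoms from the SMILES: 15 C, 1 F, 5 O.
Implicit hydrogens by atom environment:
  5 × C (aromatic): no H
  5 × O: no H
  3 × C: 2 H each → 6
  2 × C: 3 H each → 6
  2 × C: 1 H each → 2
  2 × C: no H
  1 × C (aromatic): 1 H
  1 × F: no H
  Total hydrogens = 15.
Molecular formula: C15H15FO5

C15H15FO5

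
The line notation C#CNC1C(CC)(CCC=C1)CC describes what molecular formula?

C12H19N

Heavy atoms from the SMILES: 12 C, 1 N.
Implicit hydrogens by atom environment:
  4 × C: 2 H each → 8
  4 × C: 1 H each → 4
  2 × C: 3 H each → 6
  2 × C: no H
  1 × N: 1 H
  Total hydrogens = 19.
Molecular formula: C12H19N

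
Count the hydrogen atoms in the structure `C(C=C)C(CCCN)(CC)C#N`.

18

Hydrogens are implicit in SMILES; fill each atom to its normal valence:
  6 × C: 2 H each → 12
  2 × C: no H
  1 × C: 3 H
  1 × C: 1 H
  1 × N: 2 H
  1 × N: no H
  Total hydrogens = 18.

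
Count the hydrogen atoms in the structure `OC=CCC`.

8

Hydrogens are implicit in SMILES; fill each atom to its normal valence:
  2 × C: 1 H each → 2
  1 × C: 3 H
  1 × C: 2 H
  1 × O: 1 H
  Total hydrogens = 8.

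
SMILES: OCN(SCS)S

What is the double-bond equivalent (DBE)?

0

Molecular formula from the SMILES: C2H7NOS3.
DoU = (2C + 2 + N − H − X)/2 = (2·2 + 2 + 1 − 7 − 0)/2 = 0/2 = 0.
(Structurally: 0 ring(s) + 0 π bond(s) = 0.)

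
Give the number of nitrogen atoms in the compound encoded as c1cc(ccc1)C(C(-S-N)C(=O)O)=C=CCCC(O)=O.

The symbol for nitrogen appears 1 time in the SMILES.

1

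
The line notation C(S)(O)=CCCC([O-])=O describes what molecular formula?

Heavy atoms from the SMILES: 5 C, 3 O, 1 S.
Implicit hydrogens by atom environment:
  2 × C: 2 H each → 4
  2 × C: no H
  1 × C: 1 H
  1 × O: 1 H
  1 × O: no H
  1 × O (charge -1): no H
  1 × S: 1 H
  Total hydrogens = 7.
Net charge -1.
Molecular formula: C5H7O3S-

C5H7O3S-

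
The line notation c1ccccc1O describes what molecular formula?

Heavy atoms from the SMILES: 6 C, 1 O.
Implicit hydrogens by atom environment:
  5 × C (aromatic): 1 H each → 5
  1 × C (aromatic): no H
  1 × O: 1 H
  Total hydrogens = 6.
Molecular formula: C6H6O

C6H6O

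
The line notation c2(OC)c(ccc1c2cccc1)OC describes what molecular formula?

C12H12O2

Heavy atoms from the SMILES: 12 C, 2 O.
Implicit hydrogens by atom environment:
  6 × C (aromatic): 1 H each → 6
  4 × C (aromatic): no H
  2 × C: 3 H each → 6
  2 × O: no H
  Total hydrogens = 12.
Molecular formula: C12H12O2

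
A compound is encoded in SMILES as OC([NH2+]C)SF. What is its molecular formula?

C2H7FNOS+

Heavy atoms from the SMILES: 2 C, 1 F, 1 N, 1 O, 1 S.
Implicit hydrogens by atom environment:
  1 × C: 3 H
  1 × C: 1 H
  1 × F: no H
  1 × N (charge +1): 2 H
  1 × O: 1 H
  1 × S: no H
  Total hydrogens = 7.
Net charge +1.
Molecular formula: C2H7FNOS+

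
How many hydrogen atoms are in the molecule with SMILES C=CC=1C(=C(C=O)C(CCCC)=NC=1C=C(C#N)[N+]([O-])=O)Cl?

Hydrogens are implicit in SMILES; fill each atom to its normal valence:
  5 × C (aromatic): no H
  4 × C: 2 H each → 8
  3 × C: 1 H each → 3
  2 × C: no H
  2 × O: no H
  1 × C: 3 H
  1 × Cl: no H
  1 × N (aromatic): no H
  1 × N: no H
  1 × N (charge +1): no H
  1 × O (charge -1): no H
  Total hydrogens = 14.

14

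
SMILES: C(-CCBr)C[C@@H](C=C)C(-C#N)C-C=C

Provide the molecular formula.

C12H18BrN

Heavy atoms from the SMILES: 1 Br, 12 C, 1 N.
Implicit hydrogens by atom environment:
  7 × C: 2 H each → 14
  4 × C: 1 H each → 4
  1 × Br: no H
  1 × C: no H
  1 × N: no H
  Total hydrogens = 18.
Molecular formula: C12H18BrN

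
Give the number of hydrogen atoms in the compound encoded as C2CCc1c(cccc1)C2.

Hydrogens are implicit in SMILES; fill each atom to its normal valence:
  4 × C: 2 H each → 8
  4 × C (aromatic): 1 H each → 4
  2 × C (aromatic): no H
  Total hydrogens = 12.

12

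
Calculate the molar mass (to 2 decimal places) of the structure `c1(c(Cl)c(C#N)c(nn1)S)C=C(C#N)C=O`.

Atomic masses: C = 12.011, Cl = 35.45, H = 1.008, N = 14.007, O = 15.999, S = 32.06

Molecular formula: C9H3ClN4OS.
M = 9×12.011 + 1×35.45 + 3×1.008 + 4×14.007 + 1×15.999 + 1×32.06 = 250.66 g/mol.

250.66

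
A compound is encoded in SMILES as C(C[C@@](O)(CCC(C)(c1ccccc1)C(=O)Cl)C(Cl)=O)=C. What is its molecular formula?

C16H18Cl2O3

Heavy atoms from the SMILES: 16 C, 2 Cl, 3 O.
Implicit hydrogens by atom environment:
  5 × C (aromatic): 1 H each → 5
  4 × C: 2 H each → 8
  4 × C: no H
  2 × Cl: no H
  2 × O: no H
  1 × C: 3 H
  1 × C: 1 H
  1 × C (aromatic): no H
  1 × O: 1 H
  Total hydrogens = 18.
Molecular formula: C16H18Cl2O3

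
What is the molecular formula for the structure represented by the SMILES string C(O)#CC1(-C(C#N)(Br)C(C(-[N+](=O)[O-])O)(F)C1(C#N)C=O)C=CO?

C12H7BrFN3O6

Heavy atoms from the SMILES: 1 Br, 12 C, 1 F, 3 N, 6 O.
Implicit hydrogens by atom environment:
  8 × C: no H
  4 × C: 1 H each → 4
  3 × O: 1 H each → 3
  2 × N: no H
  2 × O: no H
  1 × Br: no H
  1 × F: no H
  1 × N (charge +1): no H
  1 × O (charge -1): no H
  Total hydrogens = 7.
Molecular formula: C12H7BrFN3O6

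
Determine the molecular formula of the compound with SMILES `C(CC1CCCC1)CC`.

C9H18

Heavy atoms from the SMILES: 9 C.
Implicit hydrogens by atom environment:
  7 × C: 2 H each → 14
  1 × C: 3 H
  1 × C: 1 H
  Total hydrogens = 18.
Molecular formula: C9H18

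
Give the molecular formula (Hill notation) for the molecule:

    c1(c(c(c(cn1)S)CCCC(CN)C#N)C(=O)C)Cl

C13H16ClN3OS

Heavy atoms from the SMILES: 13 C, 1 Cl, 3 N, 1 O, 1 S.
Implicit hydrogens by atom environment:
  4 × C: 2 H each → 8
  4 × C (aromatic): no H
  2 × C: no H
  1 × C: 3 H
  1 × C (aromatic): 1 H
  1 × C: 1 H
  1 × Cl: no H
  1 × N: 2 H
  1 × N (aromatic): no H
  1 × N: no H
  1 × O: no H
  1 × S: 1 H
  Total hydrogens = 16.
Molecular formula: C13H16ClN3OS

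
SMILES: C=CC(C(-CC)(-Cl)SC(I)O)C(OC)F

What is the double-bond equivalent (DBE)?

1

Molecular formula from the SMILES: C9H15ClFIO2S.
DoU = (2C + 2 + N − H − X)/2 = (2·9 + 2 + 0 − 15 − 3)/2 = 2/2 = 1.
(Structurally: 0 ring(s) + 1 π bond(s) = 1.)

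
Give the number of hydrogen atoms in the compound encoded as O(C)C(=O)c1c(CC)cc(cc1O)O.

Hydrogens are implicit in SMILES; fill each atom to its normal valence:
  4 × C (aromatic): no H
  2 × C: 3 H each → 6
  2 × C (aromatic): 1 H each → 2
  2 × O: 1 H each → 2
  2 × O: no H
  1 × C: 2 H
  1 × C: no H
  Total hydrogens = 12.

12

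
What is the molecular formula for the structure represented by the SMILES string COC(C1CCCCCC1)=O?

C9H16O2

Heavy atoms from the SMILES: 9 C, 2 O.
Implicit hydrogens by atom environment:
  6 × C: 2 H each → 12
  2 × O: no H
  1 × C: 3 H
  1 × C: 1 H
  1 × C: no H
  Total hydrogens = 16.
Molecular formula: C9H16O2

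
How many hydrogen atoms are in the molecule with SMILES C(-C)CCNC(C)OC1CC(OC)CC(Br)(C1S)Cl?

Hydrogens are implicit in SMILES; fill each atom to its normal valence:
  5 × C: 2 H each → 10
  4 × C: 1 H each → 4
  3 × C: 3 H each → 9
  2 × O: no H
  1 × Br: no H
  1 × C: no H
  1 × Cl: no H
  1 × N: 1 H
  1 × S: 1 H
  Total hydrogens = 25.

25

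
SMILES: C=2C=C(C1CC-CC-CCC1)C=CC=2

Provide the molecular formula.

Heavy atoms from the SMILES: 14 C.
Implicit hydrogens by atom environment:
  7 × C: 2 H each → 14
  5 × C (aromatic): 1 H each → 5
  1 × C: 1 H
  1 × C (aromatic): no H
  Total hydrogens = 20.
Molecular formula: C14H20

C14H20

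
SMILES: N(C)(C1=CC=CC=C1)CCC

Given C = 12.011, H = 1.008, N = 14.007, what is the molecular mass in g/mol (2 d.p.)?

149.24

Molecular formula: C10H15N.
M = 10×12.011 + 15×1.008 + 1×14.007 = 149.24 g/mol.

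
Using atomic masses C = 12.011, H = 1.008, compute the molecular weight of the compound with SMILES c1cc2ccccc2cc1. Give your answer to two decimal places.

128.17

Molecular formula: C10H8.
M = 10×12.011 + 8×1.008 = 128.17 g/mol.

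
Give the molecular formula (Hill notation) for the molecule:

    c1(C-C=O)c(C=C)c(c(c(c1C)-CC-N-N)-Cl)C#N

C14H16ClN3O

Heavy atoms from the SMILES: 14 C, 1 Cl, 3 N, 1 O.
Implicit hydrogens by atom environment:
  6 × C (aromatic): no H
  4 × C: 2 H each → 8
  2 × C: 1 H each → 2
  1 × C: 3 H
  1 × C: no H
  1 × Cl: no H
  1 × N: 2 H
  1 × N: 1 H
  1 × N: no H
  1 × O: no H
  Total hydrogens = 16.
Molecular formula: C14H16ClN3O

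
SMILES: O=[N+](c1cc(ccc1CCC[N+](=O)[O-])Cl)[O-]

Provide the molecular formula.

Heavy atoms from the SMILES: 9 C, 1 Cl, 2 N, 4 O.
Implicit hydrogens by atom environment:
  3 × C: 2 H each → 6
  3 × C (aromatic): 1 H each → 3
  3 × C (aromatic): no H
  2 × N (charge +1): no H
  2 × O: no H
  2 × O (charge -1): no H
  1 × Cl: no H
  Total hydrogens = 9.
Molecular formula: C9H9ClN2O4

C9H9ClN2O4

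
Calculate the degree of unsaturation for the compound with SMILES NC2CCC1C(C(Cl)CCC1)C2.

2

Molecular formula from the SMILES: C10H18ClN.
DoU = (2C + 2 + N − H − X)/2 = (2·10 + 2 + 1 − 18 − 1)/2 = 4/2 = 2.
(Structurally: 2 ring(s) + 0 π bond(s) = 2.)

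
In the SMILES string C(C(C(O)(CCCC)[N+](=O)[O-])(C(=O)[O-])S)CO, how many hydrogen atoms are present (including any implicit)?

16

Hydrogens are implicit in SMILES; fill each atom to its normal valence:
  5 × C: 2 H each → 10
  3 × C: no H
  2 × O: 1 H each → 2
  2 × O: no H
  2 × O (charge -1): no H
  1 × C: 3 H
  1 × N (charge +1): no H
  1 × S: 1 H
  Total hydrogens = 16.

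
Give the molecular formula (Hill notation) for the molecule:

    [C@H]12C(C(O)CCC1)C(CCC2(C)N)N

Heavy atoms from the SMILES: 11 C, 2 N, 1 O.
Implicit hydrogens by atom environment:
  5 × C: 2 H each → 10
  4 × C: 1 H each → 4
  2 × N: 2 H each → 4
  1 × C: 3 H
  1 × C: no H
  1 × O: 1 H
  Total hydrogens = 22.
Molecular formula: C11H22N2O

C11H22N2O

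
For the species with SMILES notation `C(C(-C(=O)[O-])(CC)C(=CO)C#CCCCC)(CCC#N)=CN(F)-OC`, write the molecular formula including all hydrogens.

Heavy atoms from the SMILES: 18 C, 1 F, 2 N, 4 O.
Implicit hydrogens by atom environment:
  7 × C: no H
  6 × C: 2 H each → 12
  3 × C: 3 H each → 9
  2 × C: 1 H each → 2
  2 × N: no H
  2 × O: no H
  1 × F: no H
  1 × O: 1 H
  1 × O (charge -1): no H
  Total hydrogens = 24.
Net charge -1.
Molecular formula: C18H24FN2O4-

C18H24FN2O4-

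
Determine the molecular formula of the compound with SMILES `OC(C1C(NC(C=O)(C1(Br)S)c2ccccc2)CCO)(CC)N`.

C16H23BrN2O3S

Heavy atoms from the SMILES: 1 Br, 16 C, 2 N, 3 O, 1 S.
Implicit hydrogens by atom environment:
  5 × C (aromatic): 1 H each → 5
  3 × C: 2 H each → 6
  3 × C: 1 H each → 3
  3 × C: no H
  2 × O: 1 H each → 2
  1 × Br: no H
  1 × C: 3 H
  1 × C (aromatic): no H
  1 × N: 2 H
  1 × N: 1 H
  1 × O: no H
  1 × S: 1 H
  Total hydrogens = 23.
Molecular formula: C16H23BrN2O3S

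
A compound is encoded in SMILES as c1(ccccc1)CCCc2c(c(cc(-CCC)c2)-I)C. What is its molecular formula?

C19H23I

Heavy atoms from the SMILES: 19 C, 1 I.
Implicit hydrogens by atom environment:
  7 × C (aromatic): 1 H each → 7
  5 × C: 2 H each → 10
  5 × C (aromatic): no H
  2 × C: 3 H each → 6
  1 × I: no H
  Total hydrogens = 23.
Molecular formula: C19H23I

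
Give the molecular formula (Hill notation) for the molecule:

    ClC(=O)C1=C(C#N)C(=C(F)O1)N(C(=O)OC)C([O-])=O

C9H3ClFN2O6-

Heavy atoms from the SMILES: 9 C, 1 Cl, 1 F, 2 N, 6 O.
Implicit hydrogens by atom environment:
  4 × C (aromatic): no H
  4 × C: no H
  4 × O: no H
  2 × N: no H
  1 × C: 3 H
  1 × Cl: no H
  1 × F: no H
  1 × O (aromatic): no H
  1 × O (charge -1): no H
  Total hydrogens = 3.
Net charge -1.
Molecular formula: C9H3ClFN2O6-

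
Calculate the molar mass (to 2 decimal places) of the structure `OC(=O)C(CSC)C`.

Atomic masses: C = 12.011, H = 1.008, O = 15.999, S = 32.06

134.19

Molecular formula: C5H10O2S.
M = 5×12.011 + 10×1.008 + 2×15.999 + 1×32.06 = 134.19 g/mol.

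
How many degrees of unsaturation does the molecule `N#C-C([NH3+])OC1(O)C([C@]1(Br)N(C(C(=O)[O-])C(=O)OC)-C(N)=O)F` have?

Molecular formula from the SMILES: C10H12BrFN4O7.
DoU = (2C + 2 + N − H − X)/2 = (2·10 + 2 + 4 − 12 − 2)/2 = 12/2 = 6.
(Structurally: 1 ring(s) + 5 π bond(s) = 6.)

6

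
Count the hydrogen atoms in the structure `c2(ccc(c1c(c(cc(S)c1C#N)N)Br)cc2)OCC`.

13

Hydrogens are implicit in SMILES; fill each atom to its normal valence:
  7 × C (aromatic): no H
  5 × C (aromatic): 1 H each → 5
  1 × Br: no H
  1 × C: 3 H
  1 × C: 2 H
  1 × C: no H
  1 × N: 2 H
  1 × N: no H
  1 × O: no H
  1 × S: 1 H
  Total hydrogens = 13.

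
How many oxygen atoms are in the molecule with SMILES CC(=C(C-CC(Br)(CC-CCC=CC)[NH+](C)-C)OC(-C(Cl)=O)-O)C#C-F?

3

The symbol for oxygen appears 3 times in the SMILES.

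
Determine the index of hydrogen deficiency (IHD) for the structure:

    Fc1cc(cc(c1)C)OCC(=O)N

5

Molecular formula from the SMILES: C9H10FNO2.
DoU = (2C + 2 + N − H − X)/2 = (2·9 + 2 + 1 − 10 − 1)/2 = 10/2 = 5.
(Structurally: 1 ring(s) + 4 π bond(s) = 5.)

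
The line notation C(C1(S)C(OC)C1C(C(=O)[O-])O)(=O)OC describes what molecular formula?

C8H11O6S-

Heavy atoms from the SMILES: 8 C, 6 O, 1 S.
Implicit hydrogens by atom environment:
  4 × O: no H
  3 × C: 1 H each → 3
  3 × C: no H
  2 × C: 3 H each → 6
  1 × O: 1 H
  1 × O (charge -1): no H
  1 × S: 1 H
  Total hydrogens = 11.
Net charge -1.
Molecular formula: C8H11O6S-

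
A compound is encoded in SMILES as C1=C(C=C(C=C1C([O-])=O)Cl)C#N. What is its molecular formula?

Heavy atoms from the SMILES: 8 C, 1 Cl, 1 N, 2 O.
Implicit hydrogens by atom environment:
  3 × C (aromatic): 1 H each → 3
  3 × C (aromatic): no H
  2 × C: no H
  1 × Cl: no H
  1 × N: no H
  1 × O: no H
  1 × O (charge -1): no H
  Total hydrogens = 3.
Net charge -1.
Molecular formula: C8H3ClNO2-

C8H3ClNO2-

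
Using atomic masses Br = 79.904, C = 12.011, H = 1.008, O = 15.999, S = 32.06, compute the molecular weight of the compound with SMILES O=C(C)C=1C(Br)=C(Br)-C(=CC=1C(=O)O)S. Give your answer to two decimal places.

Molecular formula: C9H6Br2O3S.
M = 2×79.904 + 9×12.011 + 6×1.008 + 3×15.999 + 1×32.06 = 354.01 g/mol.

354.01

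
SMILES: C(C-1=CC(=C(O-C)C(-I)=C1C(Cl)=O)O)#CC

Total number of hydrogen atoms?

8

Hydrogens are implicit in SMILES; fill each atom to its normal valence:
  5 × C (aromatic): no H
  3 × C: no H
  2 × C: 3 H each → 6
  2 × O: no H
  1 × C (aromatic): 1 H
  1 × Cl: no H
  1 × I: no H
  1 × O: 1 H
  Total hydrogens = 8.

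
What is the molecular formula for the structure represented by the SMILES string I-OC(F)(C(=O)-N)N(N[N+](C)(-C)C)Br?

C5H12BrFIN4O2+

Heavy atoms from the SMILES: 1 Br, 5 C, 1 F, 1 I, 4 N, 2 O.
Implicit hydrogens by atom environment:
  3 × C: 3 H each → 9
  2 × C: no H
  2 × O: no H
  1 × Br: no H
  1 × F: no H
  1 × I: no H
  1 × N: 2 H
  1 × N: 1 H
  1 × N: no H
  1 × N (charge +1): no H
  Total hydrogens = 12.
Net charge +1.
Molecular formula: C5H12BrFIN4O2+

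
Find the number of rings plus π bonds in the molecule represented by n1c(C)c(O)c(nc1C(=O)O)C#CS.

Molecular formula from the SMILES: C8H6N2O3S.
DoU = (2C + 2 + N − H − X)/2 = (2·8 + 2 + 2 − 6 − 0)/2 = 14/2 = 7.
(Structurally: 1 ring(s) + 6 π bond(s) = 7.)

7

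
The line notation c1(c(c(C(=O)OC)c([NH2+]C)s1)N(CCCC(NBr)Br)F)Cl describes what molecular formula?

Heavy atoms from the SMILES: 2 Br, 11 C, 1 Cl, 1 F, 3 N, 2 O, 1 S.
Implicit hydrogens by atom environment:
  4 × C (aromatic): no H
  3 × C: 2 H each → 6
  2 × Br: no H
  2 × C: 3 H each → 6
  2 × O: no H
  1 × C: 1 H
  1 × C: no H
  1 × Cl: no H
  1 × F: no H
  1 × N (charge +1): 2 H
  1 × N: 1 H
  1 × N: no H
  1 × S (aromatic): no H
  Total hydrogens = 16.
Net charge +1.
Molecular formula: C11H16Br2ClFN3O2S+

C11H16Br2ClFN3O2S+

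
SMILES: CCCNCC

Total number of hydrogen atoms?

13

Hydrogens are implicit in SMILES; fill each atom to its normal valence:
  3 × C: 2 H each → 6
  2 × C: 3 H each → 6
  1 × N: 1 H
  Total hydrogens = 13.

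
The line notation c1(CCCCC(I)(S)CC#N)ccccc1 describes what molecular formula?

Heavy atoms from the SMILES: 13 C, 1 I, 1 N, 1 S.
Implicit hydrogens by atom environment:
  5 × C: 2 H each → 10
  5 × C (aromatic): 1 H each → 5
  2 × C: no H
  1 × C (aromatic): no H
  1 × I: no H
  1 × N: no H
  1 × S: 1 H
  Total hydrogens = 16.
Molecular formula: C13H16INS

C13H16INS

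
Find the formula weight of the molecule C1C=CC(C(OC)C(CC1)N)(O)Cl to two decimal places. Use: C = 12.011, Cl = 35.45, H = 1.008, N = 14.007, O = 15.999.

205.68

Molecular formula: C9H16ClNO2.
M = 9×12.011 + 1×35.45 + 16×1.008 + 1×14.007 + 2×15.999 = 205.68 g/mol.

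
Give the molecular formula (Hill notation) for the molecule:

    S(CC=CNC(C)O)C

C6H13NOS

Heavy atoms from the SMILES: 6 C, 1 N, 1 O, 1 S.
Implicit hydrogens by atom environment:
  3 × C: 1 H each → 3
  2 × C: 3 H each → 6
  1 × C: 2 H
  1 × N: 1 H
  1 × O: 1 H
  1 × S: no H
  Total hydrogens = 13.
Molecular formula: C6H13NOS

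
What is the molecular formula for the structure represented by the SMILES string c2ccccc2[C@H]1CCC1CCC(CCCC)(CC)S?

C19H30S

Heavy atoms from the SMILES: 19 C, 1 S.
Implicit hydrogens by atom environment:
  8 × C: 2 H each → 16
  5 × C (aromatic): 1 H each → 5
  2 × C: 3 H each → 6
  2 × C: 1 H each → 2
  1 × C (aromatic): no H
  1 × C: no H
  1 × S: 1 H
  Total hydrogens = 30.
Molecular formula: C19H30S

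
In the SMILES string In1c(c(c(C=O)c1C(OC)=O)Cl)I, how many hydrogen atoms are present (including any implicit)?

4

Hydrogens are implicit in SMILES; fill each atom to its normal valence:
  4 × C (aromatic): no H
  3 × O: no H
  2 × I: no H
  1 × C: 3 H
  1 × C: 1 H
  1 × C: no H
  1 × Cl: no H
  1 × N (aromatic): no H
  Total hydrogens = 4.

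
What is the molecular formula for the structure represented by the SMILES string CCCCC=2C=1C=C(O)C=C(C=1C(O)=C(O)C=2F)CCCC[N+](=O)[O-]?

C18H22FNO5

Heavy atoms from the SMILES: 18 C, 1 F, 1 N, 5 O.
Implicit hydrogens by atom environment:
  8 × C (aromatic): no H
  7 × C: 2 H each → 14
  3 × O: 1 H each → 3
  2 × C (aromatic): 1 H each → 2
  1 × C: 3 H
  1 × F: no H
  1 × N (charge +1): no H
  1 × O: no H
  1 × O (charge -1): no H
  Total hydrogens = 22.
Molecular formula: C18H22FNO5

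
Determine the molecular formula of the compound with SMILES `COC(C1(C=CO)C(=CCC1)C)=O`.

C10H14O3

Heavy atoms from the SMILES: 10 C, 3 O.
Implicit hydrogens by atom environment:
  3 × C: 1 H each → 3
  3 × C: no H
  2 × C: 3 H each → 6
  2 × C: 2 H each → 4
  2 × O: no H
  1 × O: 1 H
  Total hydrogens = 14.
Molecular formula: C10H14O3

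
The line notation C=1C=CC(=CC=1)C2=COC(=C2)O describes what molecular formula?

Heavy atoms from the SMILES: 10 C, 2 O.
Implicit hydrogens by atom environment:
  7 × C (aromatic): 1 H each → 7
  3 × C (aromatic): no H
  1 × O: 1 H
  1 × O (aromatic): no H
  Total hydrogens = 8.
Molecular formula: C10H8O2

C10H8O2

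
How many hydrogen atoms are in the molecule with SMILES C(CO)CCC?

Hydrogens are implicit in SMILES; fill each atom to its normal valence:
  4 × C: 2 H each → 8
  1 × C: 3 H
  1 × O: 1 H
  Total hydrogens = 12.

12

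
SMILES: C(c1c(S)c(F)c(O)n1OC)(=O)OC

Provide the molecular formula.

C7H8FNO4S

Heavy atoms from the SMILES: 7 C, 1 F, 1 N, 4 O, 1 S.
Implicit hydrogens by atom environment:
  4 × C (aromatic): no H
  3 × O: no H
  2 × C: 3 H each → 6
  1 × C: no H
  1 × F: no H
  1 × N (aromatic): no H
  1 × O: 1 H
  1 × S: 1 H
  Total hydrogens = 8.
Molecular formula: C7H8FNO4S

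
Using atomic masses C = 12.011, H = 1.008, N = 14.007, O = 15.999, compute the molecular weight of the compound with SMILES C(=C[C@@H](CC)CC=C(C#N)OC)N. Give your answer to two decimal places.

Molecular formula: C10H16N2O.
M = 10×12.011 + 16×1.008 + 2×14.007 + 1×15.999 = 180.25 g/mol.

180.25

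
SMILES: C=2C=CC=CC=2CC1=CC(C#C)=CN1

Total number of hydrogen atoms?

11

Hydrogens are implicit in SMILES; fill each atom to its normal valence:
  7 × C (aromatic): 1 H each → 7
  3 × C (aromatic): no H
  1 × C: 2 H
  1 × C: 1 H
  1 × C: no H
  1 × N (aromatic): 1 H
  Total hydrogens = 11.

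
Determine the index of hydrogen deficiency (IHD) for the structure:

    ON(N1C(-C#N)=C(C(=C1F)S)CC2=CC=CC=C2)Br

9

Molecular formula from the SMILES: C12H9BrFN3OS.
DoU = (2C + 2 + N − H − X)/2 = (2·12 + 2 + 3 − 9 − 2)/2 = 18/2 = 9.
(Structurally: 2 ring(s) + 7 π bond(s) = 9.)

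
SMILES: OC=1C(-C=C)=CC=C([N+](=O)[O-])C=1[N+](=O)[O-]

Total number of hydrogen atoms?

Hydrogens are implicit in SMILES; fill each atom to its normal valence:
  4 × C (aromatic): no H
  2 × C (aromatic): 1 H each → 2
  2 × N (charge +1): no H
  2 × O: no H
  2 × O (charge -1): no H
  1 × C: 2 H
  1 × C: 1 H
  1 × O: 1 H
  Total hydrogens = 6.

6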